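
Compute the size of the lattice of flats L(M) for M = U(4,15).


Flats of U(4,15): every subset of size < 4 is a flat, plus E itself.
Count = (15 choose 0) + (15 choose 1) + (15 choose 2) + (15 choose 3) + 1
     = 1 + 15 + 105 + 455 + 1
     = 577.

577


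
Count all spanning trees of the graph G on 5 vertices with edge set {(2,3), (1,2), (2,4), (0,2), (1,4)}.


By Kirchhoff's matrix tree theorem, the number of spanning trees equals
the determinant of any cofactor of the Laplacian matrix L.
G has 5 vertices and 5 edges.
Computing the (4 x 4) cofactor determinant gives 3.

3


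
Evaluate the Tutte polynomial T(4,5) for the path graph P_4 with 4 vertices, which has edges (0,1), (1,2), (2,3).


A path on 4 vertices is a tree with 3 edges.
T(x,y) = x^(3) for any tree.
T(4,5) = 4^3 = 64.

64


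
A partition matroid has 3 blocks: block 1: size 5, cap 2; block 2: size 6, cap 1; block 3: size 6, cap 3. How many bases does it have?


A basis picks exactly ci elements from block i.
Number of bases = product of C(|Si|, ci).
= C(5,2) * C(6,1) * C(6,3)
= 10 * 6 * 20
= 1200.

1200


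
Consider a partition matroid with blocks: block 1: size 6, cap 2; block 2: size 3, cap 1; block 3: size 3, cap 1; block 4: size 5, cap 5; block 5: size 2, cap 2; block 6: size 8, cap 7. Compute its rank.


Rank of a partition matroid = sum of min(|Si|, ci) for each block.
= min(6,2) + min(3,1) + min(3,1) + min(5,5) + min(2,2) + min(8,7)
= 2 + 1 + 1 + 5 + 2 + 7
= 18.

18


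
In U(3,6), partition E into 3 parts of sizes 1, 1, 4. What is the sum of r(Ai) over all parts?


r(Ai) = min(|Ai|, 3) for each part.
Sum = min(1,3) + min(1,3) + min(4,3)
    = 1 + 1 + 3
    = 5.

5


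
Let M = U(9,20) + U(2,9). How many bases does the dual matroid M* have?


(M1+M2)* = M1* + M2*.
M1* = U(11,20), bases: C(20,11) = 167960.
M2* = U(7,9), bases: C(9,7) = 36.
|B(M*)| = 167960 * 36 = 6046560.

6046560


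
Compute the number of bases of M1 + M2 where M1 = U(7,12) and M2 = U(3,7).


Bases of a direct sum M1 + M2: |B| = |B(M1)| * |B(M2)|.
|B(U(7,12))| = C(12,7) = 792.
|B(U(3,7))| = C(7,3) = 35.
Total bases = 792 * 35 = 27720.

27720


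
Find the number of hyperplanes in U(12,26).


Hyperplanes of U(12,26) are flats of rank 11.
In a uniform matroid, these are exactly the (11)-element subsets.
Count = (26 choose 11) = 7726160.

7726160


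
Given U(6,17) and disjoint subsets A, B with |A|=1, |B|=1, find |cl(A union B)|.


|A union B| = 1 + 1 = 2 (disjoint).
In U(6,17), cl(S) = S if |S| < 6, else cl(S) = E.
Since 2 < 6, cl(A union B) = A union B.
|cl(A union B)| = 2.

2


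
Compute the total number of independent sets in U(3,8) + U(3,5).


For a direct sum, |I(M1+M2)| = |I(M1)| * |I(M2)|.
|I(U(3,8))| = sum C(8,k) for k=0..3 = 93.
|I(U(3,5))| = sum C(5,k) for k=0..3 = 26.
Total = 93 * 26 = 2418.

2418


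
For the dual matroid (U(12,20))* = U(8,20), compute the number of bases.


The dual of U(r,n) is U(n-r, n) = U(8,20).
Bases of U(8,20) are all (8)-element subsets.
|B(M*)| = C(20,8) = 125970.

125970


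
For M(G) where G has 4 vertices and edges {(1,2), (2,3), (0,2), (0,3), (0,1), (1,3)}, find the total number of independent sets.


An independent set in a graphic matroid is an acyclic edge subset.
G has 4 vertices and 6 edges.
Enumerate all 2^6 = 64 subsets, checking for acyclicity.
Total independent sets = 38.

38


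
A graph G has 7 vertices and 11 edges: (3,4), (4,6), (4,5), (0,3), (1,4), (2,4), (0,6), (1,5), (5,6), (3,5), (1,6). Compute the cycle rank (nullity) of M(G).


Cycle rank (nullity) = |E| - r(M) = |E| - (|V| - c).
|E| = 11, |V| = 7, c = 1.
Nullity = 11 - (7 - 1) = 11 - 6 = 5.

5


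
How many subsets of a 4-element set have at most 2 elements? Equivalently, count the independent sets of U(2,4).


Independent sets of U(2,4) are all subsets of size <= 2.
Count = C(4,0) + C(4,1) + C(4,2)
     = 1 + 4 + 6
     = 11.

11


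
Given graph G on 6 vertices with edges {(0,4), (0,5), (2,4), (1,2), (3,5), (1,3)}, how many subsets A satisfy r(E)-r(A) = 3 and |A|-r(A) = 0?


R(x,y) = sum over A in 2^E of x^(r(E)-r(A)) * y^(|A|-r(A)).
G has 6 vertices, 6 edges. r(E) = 5.
Enumerate all 2^6 = 64 subsets.
Count subsets with r(E)-r(A)=3 and |A|-r(A)=0: 15.

15


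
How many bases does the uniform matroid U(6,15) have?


Bases of U(6,15) are all 6-element subsets of the 15-element ground set.
Number of bases = C(15,6).
C(15,6) = 5005.

5005


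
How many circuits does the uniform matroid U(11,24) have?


In U(11,24), circuits are the (12)-element subsets.
Any set of 12 elements is dependent, and removing any one element gives
an independent set of size 11, so it is a minimal dependent set.
Number of circuits = C(24,12) = 24! / (12! * 12!) = 2704156.

2704156


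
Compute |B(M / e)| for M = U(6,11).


Contracting e from U(6,11) gives U(5,10).
Bases of U(5,10) = (10 choose 5) = 252.

252


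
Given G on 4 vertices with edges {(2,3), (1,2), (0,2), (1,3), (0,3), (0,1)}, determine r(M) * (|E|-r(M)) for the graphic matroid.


r(M) = |V| - c = 4 - 1 = 3.
nullity = |E| - r(M) = 6 - 3 = 3.
Product = 3 * 3 = 9.

9


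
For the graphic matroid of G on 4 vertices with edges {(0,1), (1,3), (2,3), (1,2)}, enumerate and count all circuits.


A circuit in a graphic matroid = edge set of a simple cycle.
G has 4 vertices and 4 edges.
Enumerating all minimal edge subsets forming cycles...
Total circuits found: 1.

1


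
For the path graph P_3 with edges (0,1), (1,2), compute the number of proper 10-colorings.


P(P_3, k) = k * (k-1)^(2).
P(10) = 10 * 9^2 = 10 * 81 = 810.

810


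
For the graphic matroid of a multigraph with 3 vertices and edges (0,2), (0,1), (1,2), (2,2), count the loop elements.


In a graphic matroid, a loop is a self-loop edge (u,u) with rank 0.
Examining all 4 edges for self-loops...
Self-loops found: (2,2)
Number of loops = 1.

1


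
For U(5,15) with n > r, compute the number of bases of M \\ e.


Deleting e from U(5,15) gives U(5,14) since n > r.
Bases of U(5,14) = (14 choose 5) = 2002.

2002


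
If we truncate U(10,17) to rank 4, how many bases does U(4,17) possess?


Truncating U(10,17) to rank 4 gives U(4,17).
Bases of U(4,17) are all 4-element subsets of 17 elements.
Number of bases = (17 choose 4) = 2380.

2380


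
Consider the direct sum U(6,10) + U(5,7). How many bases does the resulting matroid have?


Bases of a direct sum M1 + M2: |B| = |B(M1)| * |B(M2)|.
|B(U(6,10))| = C(10,6) = 210.
|B(U(5,7))| = C(7,5) = 21.
Total bases = 210 * 21 = 4410.

4410


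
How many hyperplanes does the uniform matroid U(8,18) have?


Hyperplanes of U(8,18) are flats of rank 7.
In a uniform matroid, these are exactly the (7)-element subsets.
Count = C(18,7) = 18! / (7! * 11!) = 31824.

31824


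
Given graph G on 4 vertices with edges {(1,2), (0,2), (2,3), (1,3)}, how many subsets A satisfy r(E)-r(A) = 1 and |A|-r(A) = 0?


R(x,y) = sum over A in 2^E of x^(r(E)-r(A)) * y^(|A|-r(A)).
G has 4 vertices, 4 edges. r(E) = 3.
Enumerate all 2^4 = 16 subsets.
Count subsets with r(E)-r(A)=1 and |A|-r(A)=0: 6.

6


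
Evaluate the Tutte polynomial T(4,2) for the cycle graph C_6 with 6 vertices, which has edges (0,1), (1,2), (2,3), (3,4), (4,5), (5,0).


T(C_6; x,y) = x + x^2 + ... + x^(5) + y.
T(4,2) = 4^1 + 4^2 + 4^3 + 4^4 + 4^5 + 2
= 4 + 16 + 64 + 256 + 1024 + 2
= 1366.

1366


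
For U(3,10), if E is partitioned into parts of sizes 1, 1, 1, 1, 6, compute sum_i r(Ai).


r(Ai) = min(|Ai|, 3) for each part.
Sum = min(1,3) + min(1,3) + min(1,3) + min(1,3) + min(6,3)
    = 1 + 1 + 1 + 1 + 3
    = 7.

7


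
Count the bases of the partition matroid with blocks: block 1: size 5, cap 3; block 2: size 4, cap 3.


A basis picks exactly ci elements from block i.
Number of bases = product of C(|Si|, ci).
= C(5,3) * C(4,3)
= 10 * 4
= 40.

40


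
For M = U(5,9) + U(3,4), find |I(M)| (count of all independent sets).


For a direct sum, |I(M1+M2)| = |I(M1)| * |I(M2)|.
|I(U(5,9))| = sum C(9,k) for k=0..5 = 382.
|I(U(3,4))| = sum C(4,k) for k=0..3 = 15.
Total = 382 * 15 = 5730.

5730


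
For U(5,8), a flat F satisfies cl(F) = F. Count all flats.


Flats of U(5,8): every subset of size < 5 is a flat, plus E itself.
Count = (8 choose 0) + (8 choose 1) + (8 choose 2) + (8 choose 3) + (8 choose 4) + 1
     = 1 + 8 + 28 + 56 + 70 + 1
     = 164.

164


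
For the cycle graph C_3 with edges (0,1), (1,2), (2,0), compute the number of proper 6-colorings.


P(C_3, k) = (k-1)^3 + (-1)^3*(k-1).
P(6) = (5)^3 - 5
= 125 - 5 = 120.

120


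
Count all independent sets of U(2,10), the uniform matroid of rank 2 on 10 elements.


Independent sets of U(2,10) are all subsets of size <= 2.
Count = C(10,0) + C(10,1) + C(10,2)
     = 1 + 10 + 45
     = 56.

56


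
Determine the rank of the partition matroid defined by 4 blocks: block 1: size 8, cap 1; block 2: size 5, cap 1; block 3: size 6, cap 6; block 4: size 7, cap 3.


Rank of a partition matroid = sum of min(|Si|, ci) for each block.
= min(8,1) + min(5,1) + min(6,6) + min(7,3)
= 1 + 1 + 6 + 3
= 11.

11


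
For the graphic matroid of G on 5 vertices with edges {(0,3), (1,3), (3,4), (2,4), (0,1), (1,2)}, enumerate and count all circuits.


A circuit in a graphic matroid = edge set of a simple cycle.
G has 5 vertices and 6 edges.
Enumerating all minimal edge subsets forming cycles...
Total circuits found: 3.

3


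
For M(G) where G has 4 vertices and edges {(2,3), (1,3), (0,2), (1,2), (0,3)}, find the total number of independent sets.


An independent set in a graphic matroid is an acyclic edge subset.
G has 4 vertices and 5 edges.
Enumerate all 2^5 = 32 subsets, checking for acyclicity.
Total independent sets = 24.

24


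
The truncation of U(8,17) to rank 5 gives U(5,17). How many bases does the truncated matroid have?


Truncating U(8,17) to rank 5 gives U(5,17).
Bases of U(5,17) are all 5-element subsets of 17 elements.
Number of bases = C(17,5) = 17! / (5! * 12!) = 6188.

6188


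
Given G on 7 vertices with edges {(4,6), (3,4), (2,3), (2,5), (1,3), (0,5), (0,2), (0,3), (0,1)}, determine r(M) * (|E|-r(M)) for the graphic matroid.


r(M) = |V| - c = 7 - 1 = 6.
nullity = |E| - r(M) = 9 - 6 = 3.
Product = 6 * 3 = 18.

18


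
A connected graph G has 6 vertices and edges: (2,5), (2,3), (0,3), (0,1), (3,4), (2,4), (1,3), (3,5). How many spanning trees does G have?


By Kirchhoff's matrix tree theorem, the number of spanning trees equals
the determinant of any cofactor of the Laplacian matrix L.
G has 6 vertices and 8 edges.
Computing the (5 x 5) cofactor determinant gives 24.

24


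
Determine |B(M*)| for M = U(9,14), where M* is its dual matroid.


The dual of U(r,n) is U(n-r, n) = U(5,14).
Bases of U(5,14) are all (5)-element subsets.
|B(M*)| = C(14,5) = 2002.

2002


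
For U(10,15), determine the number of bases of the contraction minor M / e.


Contracting e from U(10,15) gives U(9,14).
Bases of U(9,14) = (14 choose 9) = 2002.

2002


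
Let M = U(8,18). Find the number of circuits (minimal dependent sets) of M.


In U(8,18), circuits are the (9)-element subsets.
Any set of 9 elements is dependent, and removing any one element gives
an independent set of size 8, so it is a minimal dependent set.
Number of circuits = C(18,9) = 48620.

48620


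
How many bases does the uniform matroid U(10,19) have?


Bases of U(10,19) are all 10-element subsets of the 19-element ground set.
Number of bases = C(19,10).
C(19,10) = 92378.

92378


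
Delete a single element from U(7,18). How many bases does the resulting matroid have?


Deleting e from U(7,18) gives U(7,17) since n > r.
Bases of U(7,17) = C(17,7) = 17! / (7! * 10!) = 19448.

19448


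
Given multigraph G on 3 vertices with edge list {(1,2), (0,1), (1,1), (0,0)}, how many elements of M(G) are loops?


In a graphic matroid, a loop is a self-loop edge (u,u) with rank 0.
Examining all 4 edges for self-loops...
Self-loops found: (1,1), (0,0)
Number of loops = 2.

2


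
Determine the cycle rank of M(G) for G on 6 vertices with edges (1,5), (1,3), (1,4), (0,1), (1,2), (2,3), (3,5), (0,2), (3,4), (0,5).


Cycle rank (nullity) = |E| - r(M) = |E| - (|V| - c).
|E| = 10, |V| = 6, c = 1.
Nullity = 10 - (6 - 1) = 10 - 5 = 5.

5


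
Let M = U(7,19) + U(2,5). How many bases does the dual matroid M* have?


(M1+M2)* = M1* + M2*.
M1* = U(12,19), bases: C(19,12) = 50388.
M2* = U(3,5), bases: C(5,3) = 10.
|B(M*)| = 50388 * 10 = 503880.

503880


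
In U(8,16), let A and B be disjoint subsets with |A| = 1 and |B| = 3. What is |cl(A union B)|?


|A union B| = 1 + 3 = 4 (disjoint).
In U(8,16), cl(S) = S if |S| < 8, else cl(S) = E.
Since 4 < 8, cl(A union B) = A union B.
|cl(A union B)| = 4.

4


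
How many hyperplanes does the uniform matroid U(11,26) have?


Hyperplanes of U(11,26) are flats of rank 10.
In a uniform matroid, these are exactly the (10)-element subsets.
Count = C(26,10) = 5311735.

5311735


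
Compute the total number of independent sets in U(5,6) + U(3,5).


For a direct sum, |I(M1+M2)| = |I(M1)| * |I(M2)|.
|I(U(5,6))| = sum C(6,k) for k=0..5 = 63.
|I(U(3,5))| = sum C(5,k) for k=0..3 = 26.
Total = 63 * 26 = 1638.

1638


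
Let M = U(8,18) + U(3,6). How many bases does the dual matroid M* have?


(M1+M2)* = M1* + M2*.
M1* = U(10,18), bases: C(18,10) = 43758.
M2* = U(3,6), bases: C(6,3) = 20.
|B(M*)| = 43758 * 20 = 875160.

875160


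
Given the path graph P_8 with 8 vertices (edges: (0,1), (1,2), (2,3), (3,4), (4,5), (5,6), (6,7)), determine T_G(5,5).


A path on 8 vertices is a tree with 7 edges.
T(x,y) = x^(7) for any tree.
T(5,5) = 5^7 = 78125.

78125


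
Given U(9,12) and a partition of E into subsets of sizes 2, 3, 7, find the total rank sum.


r(Ai) = min(|Ai|, 9) for each part.
Sum = min(2,9) + min(3,9) + min(7,9)
    = 2 + 3 + 7
    = 12.

12


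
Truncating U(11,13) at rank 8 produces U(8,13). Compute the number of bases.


Truncating U(11,13) to rank 8 gives U(8,13).
Bases of U(8,13) are all 8-element subsets of 13 elements.
Number of bases = C(13,8) = 1287.

1287


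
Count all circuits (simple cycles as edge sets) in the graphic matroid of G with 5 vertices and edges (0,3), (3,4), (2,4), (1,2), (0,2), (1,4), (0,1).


A circuit in a graphic matroid = edge set of a simple cycle.
G has 5 vertices and 7 edges.
Enumerating all minimal edge subsets forming cycles...
Total circuits found: 7.

7


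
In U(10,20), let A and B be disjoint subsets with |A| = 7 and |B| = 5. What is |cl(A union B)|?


|A union B| = 7 + 5 = 12 (disjoint).
In U(10,20), cl(S) = S if |S| < 10, else cl(S) = E.
Since 12 >= 10, cl(A union B) = E.
|cl(A union B)| = 20.

20


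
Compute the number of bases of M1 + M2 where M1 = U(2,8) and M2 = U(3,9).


Bases of a direct sum M1 + M2: |B| = |B(M1)| * |B(M2)|.
|B(U(2,8))| = C(8,2) = 28.
|B(U(3,9))| = C(9,3) = 84.
Total bases = 28 * 84 = 2352.

2352


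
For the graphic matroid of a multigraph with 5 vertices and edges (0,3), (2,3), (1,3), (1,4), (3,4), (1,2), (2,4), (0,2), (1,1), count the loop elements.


In a graphic matroid, a loop is a self-loop edge (u,u) with rank 0.
Examining all 9 edges for self-loops...
Self-loops found: (1,1)
Number of loops = 1.

1


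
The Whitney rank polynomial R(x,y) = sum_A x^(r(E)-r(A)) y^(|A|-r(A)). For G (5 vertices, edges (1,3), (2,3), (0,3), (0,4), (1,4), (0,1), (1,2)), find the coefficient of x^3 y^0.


R(x,y) = sum over A in 2^E of x^(r(E)-r(A)) * y^(|A|-r(A)).
G has 5 vertices, 7 edges. r(E) = 4.
Enumerate all 2^7 = 128 subsets.
Count subsets with r(E)-r(A)=3 and |A|-r(A)=0: 7.

7


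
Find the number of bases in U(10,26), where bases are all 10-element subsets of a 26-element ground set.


Bases of U(10,26) are all 10-element subsets of the 26-element ground set.
Number of bases = C(26,10).
C(26,10) = 26! / (10! * 16!) = 5311735.

5311735


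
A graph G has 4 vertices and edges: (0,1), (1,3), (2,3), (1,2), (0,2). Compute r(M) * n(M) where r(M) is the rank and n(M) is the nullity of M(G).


r(M) = |V| - c = 4 - 1 = 3.
nullity = |E| - r(M) = 5 - 3 = 2.
Product = 3 * 2 = 6.

6


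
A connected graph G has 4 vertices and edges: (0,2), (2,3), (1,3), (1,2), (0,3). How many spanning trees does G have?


By Kirchhoff's matrix tree theorem, the number of spanning trees equals
the determinant of any cofactor of the Laplacian matrix L.
G has 4 vertices and 5 edges.
Computing the (3 x 3) cofactor determinant gives 8.

8


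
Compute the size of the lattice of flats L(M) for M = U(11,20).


Flats of U(11,20): every subset of size < 11 is a flat, plus E itself.
Count = (20 choose 0) + (20 choose 1) + (20 choose 2) + (20 choose 3) + (20 choose 4) + (20 choose 5) + (20 choose 6) + (20 choose 7) + (20 choose 8) + (20 choose 9) + (20 choose 10) + 1
     = 1 + 20 + 190 + 1140 + 4845 + 15504 + 38760 + 77520 + 125970 + 167960 + 184756 + 1
     = 616667.

616667


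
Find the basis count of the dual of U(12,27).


The dual of U(r,n) is U(n-r, n) = U(15,27).
Bases of U(15,27) are all (15)-element subsets.
|B(M*)| = C(27,15) = 27! / (15! * 12!) = 17383860.

17383860


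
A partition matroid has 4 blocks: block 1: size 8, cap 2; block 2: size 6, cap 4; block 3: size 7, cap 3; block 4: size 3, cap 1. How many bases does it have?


A basis picks exactly ci elements from block i.
Number of bases = product of C(|Si|, ci).
= C(8,2) * C(6,4) * C(7,3) * C(3,1)
= 28 * 15 * 35 * 3
= 44100.

44100


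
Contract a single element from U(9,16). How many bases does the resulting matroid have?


Contracting e from U(9,16) gives U(8,15).
Bases of U(8,15) = (15 choose 8) = 6435.

6435


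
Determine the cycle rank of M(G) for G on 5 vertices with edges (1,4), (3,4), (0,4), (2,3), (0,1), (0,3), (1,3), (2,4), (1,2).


Cycle rank (nullity) = |E| - r(M) = |E| - (|V| - c).
|E| = 9, |V| = 5, c = 1.
Nullity = 9 - (5 - 1) = 9 - 4 = 5.

5


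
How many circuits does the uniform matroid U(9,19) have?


In U(9,19), circuits are the (10)-element subsets.
Any set of 10 elements is dependent, and removing any one element gives
an independent set of size 9, so it is a minimal dependent set.
Number of circuits = (19 choose 10) = 92378.

92378


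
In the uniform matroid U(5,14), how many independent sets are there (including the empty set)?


Independent sets of U(5,14) are all subsets of size <= 5.
Count = C(14,0) + C(14,1) + C(14,2) + C(14,3) + C(14,4) + C(14,5)
     = 1 + 14 + 91 + 364 + 1001 + 2002
     = 3473.

3473


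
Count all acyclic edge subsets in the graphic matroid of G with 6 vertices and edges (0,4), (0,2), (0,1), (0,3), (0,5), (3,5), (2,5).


An independent set in a graphic matroid is an acyclic edge subset.
G has 6 vertices and 7 edges.
Enumerate all 2^7 = 128 subsets, checking for acyclicity.
Total independent sets = 96.

96


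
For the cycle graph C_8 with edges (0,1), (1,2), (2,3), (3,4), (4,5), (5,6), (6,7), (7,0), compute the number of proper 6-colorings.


P(C_8, k) = (k-1)^8 + (-1)^8*(k-1).
P(6) = (5)^8 + 5
= 390625 + 5 = 390630.

390630


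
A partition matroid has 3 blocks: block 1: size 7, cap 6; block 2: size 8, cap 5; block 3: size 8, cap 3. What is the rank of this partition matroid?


Rank of a partition matroid = sum of min(|Si|, ci) for each block.
= min(7,6) + min(8,5) + min(8,3)
= 6 + 5 + 3
= 14.

14


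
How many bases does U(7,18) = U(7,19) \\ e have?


Deleting e from U(7,19) gives U(7,18) since n > r.
Bases of U(7,18) = C(18,7) = 31824.

31824


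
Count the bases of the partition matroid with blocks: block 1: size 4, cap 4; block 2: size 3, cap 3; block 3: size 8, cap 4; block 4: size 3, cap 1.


A basis picks exactly ci elements from block i.
Number of bases = product of C(|Si|, ci).
= C(4,4) * C(3,3) * C(8,4) * C(3,1)
= 1 * 1 * 70 * 3
= 210.

210


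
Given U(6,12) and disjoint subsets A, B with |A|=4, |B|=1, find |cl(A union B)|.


|A union B| = 4 + 1 = 5 (disjoint).
In U(6,12), cl(S) = S if |S| < 6, else cl(S) = E.
Since 5 < 6, cl(A union B) = A union B.
|cl(A union B)| = 5.

5


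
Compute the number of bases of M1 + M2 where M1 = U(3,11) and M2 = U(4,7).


Bases of a direct sum M1 + M2: |B| = |B(M1)| * |B(M2)|.
|B(U(3,11))| = C(11,3) = 165.
|B(U(4,7))| = C(7,4) = 35.
Total bases = 165 * 35 = 5775.

5775


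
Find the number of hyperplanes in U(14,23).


Hyperplanes of U(14,23) are flats of rank 13.
In a uniform matroid, these are exactly the (13)-element subsets.
Count = C(23,13) = 23! / (13! * 10!) = 1144066.

1144066


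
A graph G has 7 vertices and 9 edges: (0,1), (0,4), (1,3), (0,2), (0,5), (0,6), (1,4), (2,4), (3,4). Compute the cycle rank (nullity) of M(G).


Cycle rank (nullity) = |E| - r(M) = |E| - (|V| - c).
|E| = 9, |V| = 7, c = 1.
Nullity = 9 - (7 - 1) = 9 - 6 = 3.

3


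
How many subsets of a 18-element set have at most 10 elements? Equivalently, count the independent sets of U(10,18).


Independent sets of U(10,18) are all subsets of size <= 10.
Count = (18 choose 0) + (18 choose 1) + (18 choose 2) + (18 choose 3) + (18 choose 4) + (18 choose 5) + (18 choose 6) + (18 choose 7) + (18 choose 8) + (18 choose 9) + (18 choose 10)
     = 1 + 18 + 153 + 816 + 3060 + 8568 + 18564 + 31824 + 43758 + 48620 + 43758
     = 199140.

199140


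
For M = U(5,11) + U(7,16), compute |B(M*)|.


(M1+M2)* = M1* + M2*.
M1* = U(6,11), bases: C(11,6) = 462.
M2* = U(9,16), bases: C(16,9) = 11440.
|B(M*)| = 462 * 11440 = 5285280.

5285280


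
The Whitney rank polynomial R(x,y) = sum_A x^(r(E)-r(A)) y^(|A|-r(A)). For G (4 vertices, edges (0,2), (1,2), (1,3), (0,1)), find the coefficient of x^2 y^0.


R(x,y) = sum over A in 2^E of x^(r(E)-r(A)) * y^(|A|-r(A)).
G has 4 vertices, 4 edges. r(E) = 3.
Enumerate all 2^4 = 16 subsets.
Count subsets with r(E)-r(A)=2 and |A|-r(A)=0: 4.

4


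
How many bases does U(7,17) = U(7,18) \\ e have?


Deleting e from U(7,18) gives U(7,17) since n > r.
Bases of U(7,17) = C(17,7) = 19448.

19448


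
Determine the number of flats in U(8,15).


Flats of U(8,15): every subset of size < 8 is a flat, plus E itself.
Count = (15 choose 0) + (15 choose 1) + (15 choose 2) + (15 choose 3) + (15 choose 4) + (15 choose 5) + (15 choose 6) + (15 choose 7) + 1
     = 1 + 15 + 105 + 455 + 1365 + 3003 + 5005 + 6435 + 1
     = 16385.

16385


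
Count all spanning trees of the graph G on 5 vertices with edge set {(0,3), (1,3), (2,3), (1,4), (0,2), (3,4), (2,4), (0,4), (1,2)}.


By Kirchhoff's matrix tree theorem, the number of spanning trees equals
the determinant of any cofactor of the Laplacian matrix L.
G has 5 vertices and 9 edges.
Computing the (4 x 4) cofactor determinant gives 75.

75


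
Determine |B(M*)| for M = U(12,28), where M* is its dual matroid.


The dual of U(r,n) is U(n-r, n) = U(16,28).
Bases of U(16,28) are all (16)-element subsets.
|B(M*)| = C(28,16) = 30421755.

30421755


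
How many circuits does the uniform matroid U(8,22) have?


In U(8,22), circuits are the (9)-element subsets.
Any set of 9 elements is dependent, and removing any one element gives
an independent set of size 8, so it is a minimal dependent set.
Number of circuits = C(22,9) = 22! / (9! * 13!) = 497420.

497420


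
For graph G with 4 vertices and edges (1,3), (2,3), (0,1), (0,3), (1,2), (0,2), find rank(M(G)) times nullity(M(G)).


r(M) = |V| - c = 4 - 1 = 3.
nullity = |E| - r(M) = 6 - 3 = 3.
Product = 3 * 3 = 9.

9


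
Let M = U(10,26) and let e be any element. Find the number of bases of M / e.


Contracting e from U(10,26) gives U(9,25).
Bases of U(9,25) = C(25,9) = 2042975.

2042975


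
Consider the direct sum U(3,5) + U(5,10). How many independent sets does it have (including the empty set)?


For a direct sum, |I(M1+M2)| = |I(M1)| * |I(M2)|.
|I(U(3,5))| = sum C(5,k) for k=0..3 = 26.
|I(U(5,10))| = sum C(10,k) for k=0..5 = 638.
Total = 26 * 638 = 16588.

16588


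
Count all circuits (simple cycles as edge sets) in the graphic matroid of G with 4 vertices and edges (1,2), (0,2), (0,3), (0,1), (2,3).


A circuit in a graphic matroid = edge set of a simple cycle.
G has 4 vertices and 5 edges.
Enumerating all minimal edge subsets forming cycles...
Total circuits found: 3.

3


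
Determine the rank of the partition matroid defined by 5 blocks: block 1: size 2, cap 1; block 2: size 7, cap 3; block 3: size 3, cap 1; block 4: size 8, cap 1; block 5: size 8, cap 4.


Rank of a partition matroid = sum of min(|Si|, ci) for each block.
= min(2,1) + min(7,3) + min(3,1) + min(8,1) + min(8,4)
= 1 + 3 + 1 + 1 + 4
= 10.

10


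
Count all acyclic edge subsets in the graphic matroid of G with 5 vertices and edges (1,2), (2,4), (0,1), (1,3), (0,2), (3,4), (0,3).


An independent set in a graphic matroid is an acyclic edge subset.
G has 5 vertices and 7 edges.
Enumerate all 2^7 = 128 subsets, checking for acyclicity.
Total independent sets = 86.

86


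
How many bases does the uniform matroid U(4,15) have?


Bases of U(4,15) are all 4-element subsets of the 15-element ground set.
Number of bases = C(15,4).
C(15,4) = 15! / (4! * 11!) = 1365.

1365


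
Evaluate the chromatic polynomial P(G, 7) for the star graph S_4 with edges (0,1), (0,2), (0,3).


P(tree, k) = k * (k-1)^(3) for any tree on 4 vertices.
P(7) = 7 * 6^3 = 7 * 216 = 1512.

1512


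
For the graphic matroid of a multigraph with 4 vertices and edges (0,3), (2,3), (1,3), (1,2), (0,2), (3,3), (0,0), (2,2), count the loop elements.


In a graphic matroid, a loop is a self-loop edge (u,u) with rank 0.
Examining all 8 edges for self-loops...
Self-loops found: (3,3), (0,0), (2,2)
Number of loops = 3.

3


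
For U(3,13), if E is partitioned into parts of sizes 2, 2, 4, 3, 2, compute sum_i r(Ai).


r(Ai) = min(|Ai|, 3) for each part.
Sum = min(2,3) + min(2,3) + min(4,3) + min(3,3) + min(2,3)
    = 2 + 2 + 3 + 3 + 2
    = 12.

12


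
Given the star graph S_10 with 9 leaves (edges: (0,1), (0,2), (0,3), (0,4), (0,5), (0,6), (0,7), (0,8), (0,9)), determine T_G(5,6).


A star on 10 vertices is a tree with 9 edges.
T(x,y) = x^(9) for any tree.
T(5,6) = 5^9 = 1953125.

1953125


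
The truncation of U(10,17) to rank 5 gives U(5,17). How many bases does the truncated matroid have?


Truncating U(10,17) to rank 5 gives U(5,17).
Bases of U(5,17) are all 5-element subsets of 17 elements.
Number of bases = (17 choose 5) = 6188.

6188


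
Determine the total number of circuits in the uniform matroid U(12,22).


In U(12,22), circuits are the (13)-element subsets.
Any set of 13 elements is dependent, and removing any one element gives
an independent set of size 12, so it is a minimal dependent set.
Number of circuits = C(22,13) = 22! / (13! * 9!) = 497420.

497420


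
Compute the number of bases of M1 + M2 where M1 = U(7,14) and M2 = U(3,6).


Bases of a direct sum M1 + M2: |B| = |B(M1)| * |B(M2)|.
|B(U(7,14))| = C(14,7) = 3432.
|B(U(3,6))| = C(6,3) = 20.
Total bases = 3432 * 20 = 68640.

68640


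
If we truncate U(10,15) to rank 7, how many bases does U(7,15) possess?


Truncating U(10,15) to rank 7 gives U(7,15).
Bases of U(7,15) are all 7-element subsets of 15 elements.
Number of bases = C(15,7) = 6435.

6435


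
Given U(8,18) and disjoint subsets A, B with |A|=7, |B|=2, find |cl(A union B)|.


|A union B| = 7 + 2 = 9 (disjoint).
In U(8,18), cl(S) = S if |S| < 8, else cl(S) = E.
Since 9 >= 8, cl(A union B) = E.
|cl(A union B)| = 18.

18


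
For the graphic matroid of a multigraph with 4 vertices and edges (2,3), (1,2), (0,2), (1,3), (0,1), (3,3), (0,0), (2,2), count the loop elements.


In a graphic matroid, a loop is a self-loop edge (u,u) with rank 0.
Examining all 8 edges for self-loops...
Self-loops found: (3,3), (0,0), (2,2)
Number of loops = 3.

3


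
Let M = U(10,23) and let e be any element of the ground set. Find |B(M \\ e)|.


Deleting e from U(10,23) gives U(10,22) since n > r.
Bases of U(10,22) = C(22,10) = 22! / (10! * 12!) = 646646.

646646


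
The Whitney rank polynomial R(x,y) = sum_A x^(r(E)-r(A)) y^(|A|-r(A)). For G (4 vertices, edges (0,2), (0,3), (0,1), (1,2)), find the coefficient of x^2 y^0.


R(x,y) = sum over A in 2^E of x^(r(E)-r(A)) * y^(|A|-r(A)).
G has 4 vertices, 4 edges. r(E) = 3.
Enumerate all 2^4 = 16 subsets.
Count subsets with r(E)-r(A)=2 and |A|-r(A)=0: 4.

4


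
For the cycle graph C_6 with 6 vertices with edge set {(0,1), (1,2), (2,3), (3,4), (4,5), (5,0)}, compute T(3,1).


T(C_6; x,y) = x + x^2 + ... + x^(5) + y.
T(3,1) = 3^1 + 3^2 + 3^3 + 3^4 + 3^5 + 1
= 3 + 9 + 27 + 81 + 243 + 1
= 364.

364


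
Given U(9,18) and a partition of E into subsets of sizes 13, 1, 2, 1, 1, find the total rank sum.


r(Ai) = min(|Ai|, 9) for each part.
Sum = min(13,9) + min(1,9) + min(2,9) + min(1,9) + min(1,9)
    = 9 + 1 + 2 + 1 + 1
    = 14.

14


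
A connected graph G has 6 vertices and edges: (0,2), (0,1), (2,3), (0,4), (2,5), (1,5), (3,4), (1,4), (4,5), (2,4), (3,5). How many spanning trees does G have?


By Kirchhoff's matrix tree theorem, the number of spanning trees equals
the determinant of any cofactor of the Laplacian matrix L.
G has 6 vertices and 11 edges.
Computing the (5 x 5) cofactor determinant gives 209.

209


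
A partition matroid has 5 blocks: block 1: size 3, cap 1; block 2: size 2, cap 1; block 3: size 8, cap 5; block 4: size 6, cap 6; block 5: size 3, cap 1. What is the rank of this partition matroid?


Rank of a partition matroid = sum of min(|Si|, ci) for each block.
= min(3,1) + min(2,1) + min(8,5) + min(6,6) + min(3,1)
= 1 + 1 + 5 + 6 + 1
= 14.

14


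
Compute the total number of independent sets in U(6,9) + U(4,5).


For a direct sum, |I(M1+M2)| = |I(M1)| * |I(M2)|.
|I(U(6,9))| = sum C(9,k) for k=0..6 = 466.
|I(U(4,5))| = sum C(5,k) for k=0..4 = 31.
Total = 466 * 31 = 14446.

14446


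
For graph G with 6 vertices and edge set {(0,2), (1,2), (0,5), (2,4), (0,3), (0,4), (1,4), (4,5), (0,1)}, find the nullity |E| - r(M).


Cycle rank (nullity) = |E| - r(M) = |E| - (|V| - c).
|E| = 9, |V| = 6, c = 1.
Nullity = 9 - (6 - 1) = 9 - 5 = 4.

4


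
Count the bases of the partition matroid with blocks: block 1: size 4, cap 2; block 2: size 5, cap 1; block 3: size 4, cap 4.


A basis picks exactly ci elements from block i.
Number of bases = product of C(|Si|, ci).
= C(4,2) * C(5,1) * C(4,4)
= 6 * 5 * 1
= 30.

30


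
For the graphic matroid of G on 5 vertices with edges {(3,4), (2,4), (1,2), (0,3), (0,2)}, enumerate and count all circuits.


A circuit in a graphic matroid = edge set of a simple cycle.
G has 5 vertices and 5 edges.
Enumerating all minimal edge subsets forming cycles...
Total circuits found: 1.

1


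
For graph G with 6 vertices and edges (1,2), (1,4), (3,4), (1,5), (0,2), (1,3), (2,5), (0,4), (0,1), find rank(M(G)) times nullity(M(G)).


r(M) = |V| - c = 6 - 1 = 5.
nullity = |E| - r(M) = 9 - 5 = 4.
Product = 5 * 4 = 20.

20


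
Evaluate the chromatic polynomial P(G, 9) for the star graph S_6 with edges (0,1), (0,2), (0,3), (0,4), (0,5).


P(tree, k) = k * (k-1)^(5) for any tree on 6 vertices.
P(9) = 9 * 8^5 = 9 * 32768 = 294912.

294912


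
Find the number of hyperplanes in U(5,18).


Hyperplanes of U(5,18) are flats of rank 4.
In a uniform matroid, these are exactly the (4)-element subsets.
Count = C(18,4) = 18! / (4! * 14!) = 3060.

3060


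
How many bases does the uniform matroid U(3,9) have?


Bases of U(3,9) are all 3-element subsets of the 9-element ground set.
Number of bases = C(9,3).
C(9,3) = 9! / (3! * 6!) = 84.

84


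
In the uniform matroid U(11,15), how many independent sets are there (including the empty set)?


Independent sets of U(11,15) are all subsets of size <= 11.
Count = C(15,0) + C(15,1) + C(15,2) + C(15,3) + C(15,4) + C(15,5) + C(15,6) + C(15,7) + C(15,8) + C(15,9) + C(15,10) + C(15,11)
     = 1 + 15 + 105 + 455 + 1365 + 3003 + 5005 + 6435 + 6435 + 5005 + 3003 + 1365
     = 32192.

32192


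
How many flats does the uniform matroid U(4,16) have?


Flats of U(4,16): every subset of size < 4 is a flat, plus E itself.
Count = (16 choose 0) + (16 choose 1) + (16 choose 2) + (16 choose 3) + 1
     = 1 + 16 + 120 + 560 + 1
     = 698.

698


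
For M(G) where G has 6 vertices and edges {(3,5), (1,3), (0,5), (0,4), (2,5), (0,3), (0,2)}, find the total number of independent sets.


An independent set in a graphic matroid is an acyclic edge subset.
G has 6 vertices and 7 edges.
Enumerate all 2^7 = 128 subsets, checking for acyclicity.
Total independent sets = 96.

96


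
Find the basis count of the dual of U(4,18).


The dual of U(r,n) is U(n-r, n) = U(14,18).
Bases of U(14,18) are all (14)-element subsets.
|B(M*)| = (18 choose 14) = 3060.

3060


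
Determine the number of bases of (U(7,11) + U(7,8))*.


(M1+M2)* = M1* + M2*.
M1* = U(4,11), bases: C(11,4) = 330.
M2* = U(1,8), bases: C(8,1) = 8.
|B(M*)| = 330 * 8 = 2640.

2640


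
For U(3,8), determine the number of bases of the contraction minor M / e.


Contracting e from U(3,8) gives U(2,7).
Bases of U(2,7) = (7 choose 2) = 21.

21


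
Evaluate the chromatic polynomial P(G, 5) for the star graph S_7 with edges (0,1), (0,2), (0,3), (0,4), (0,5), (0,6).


P(tree, k) = k * (k-1)^(6) for any tree on 7 vertices.
P(5) = 5 * 4^6 = 5 * 4096 = 20480.

20480


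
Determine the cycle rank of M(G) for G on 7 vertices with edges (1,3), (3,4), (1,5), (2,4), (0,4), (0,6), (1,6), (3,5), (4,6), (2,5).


Cycle rank (nullity) = |E| - r(M) = |E| - (|V| - c).
|E| = 10, |V| = 7, c = 1.
Nullity = 10 - (7 - 1) = 10 - 6 = 4.

4


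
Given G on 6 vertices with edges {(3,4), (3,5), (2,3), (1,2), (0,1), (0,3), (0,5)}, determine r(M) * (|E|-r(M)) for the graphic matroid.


r(M) = |V| - c = 6 - 1 = 5.
nullity = |E| - r(M) = 7 - 5 = 2.
Product = 5 * 2 = 10.

10


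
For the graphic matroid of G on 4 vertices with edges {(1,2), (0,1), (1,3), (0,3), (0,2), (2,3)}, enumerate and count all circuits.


A circuit in a graphic matroid = edge set of a simple cycle.
G has 4 vertices and 6 edges.
Enumerating all minimal edge subsets forming cycles...
Total circuits found: 7.

7


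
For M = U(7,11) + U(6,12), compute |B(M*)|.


(M1+M2)* = M1* + M2*.
M1* = U(4,11), bases: C(11,4) = 330.
M2* = U(6,12), bases: C(12,6) = 924.
|B(M*)| = 330 * 924 = 304920.

304920


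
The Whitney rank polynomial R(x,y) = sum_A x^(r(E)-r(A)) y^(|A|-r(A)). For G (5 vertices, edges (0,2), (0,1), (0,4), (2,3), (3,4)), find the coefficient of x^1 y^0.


R(x,y) = sum over A in 2^E of x^(r(E)-r(A)) * y^(|A|-r(A)).
G has 5 vertices, 5 edges. r(E) = 4.
Enumerate all 2^5 = 32 subsets.
Count subsets with r(E)-r(A)=1 and |A|-r(A)=0: 10.

10


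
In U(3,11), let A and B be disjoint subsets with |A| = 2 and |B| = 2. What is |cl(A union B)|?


|A union B| = 2 + 2 = 4 (disjoint).
In U(3,11), cl(S) = S if |S| < 3, else cl(S) = E.
Since 4 >= 3, cl(A union B) = E.
|cl(A union B)| = 11.

11


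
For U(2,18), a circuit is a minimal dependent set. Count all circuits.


In U(2,18), circuits are the (3)-element subsets.
Any set of 3 elements is dependent, and removing any one element gives
an independent set of size 2, so it is a minimal dependent set.
Number of circuits = (18 choose 3) = 816.

816


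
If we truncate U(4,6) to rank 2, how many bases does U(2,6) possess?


Truncating U(4,6) to rank 2 gives U(2,6).
Bases of U(2,6) are all 2-element subsets of 6 elements.
Number of bases = C(6,2) = (6 * 5) / (1 * 2) = 15.

15


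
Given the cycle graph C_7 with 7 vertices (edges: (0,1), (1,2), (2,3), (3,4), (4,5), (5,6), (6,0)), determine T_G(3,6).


T(C_7; x,y) = x + x^2 + ... + x^(6) + y.
T(3,6) = 3^1 + 3^2 + 3^3 + 3^4 + 3^5 + 3^6 + 6
= 3 + 9 + 27 + 81 + 243 + 729 + 6
= 1098.

1098


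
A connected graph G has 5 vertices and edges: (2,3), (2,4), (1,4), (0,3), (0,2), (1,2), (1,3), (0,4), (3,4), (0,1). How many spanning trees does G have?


By Kirchhoff's matrix tree theorem, the number of spanning trees equals
the determinant of any cofactor of the Laplacian matrix L.
G has 5 vertices and 10 edges.
Computing the (4 x 4) cofactor determinant gives 125.

125


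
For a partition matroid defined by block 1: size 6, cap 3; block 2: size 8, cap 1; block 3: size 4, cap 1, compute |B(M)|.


A basis picks exactly ci elements from block i.
Number of bases = product of C(|Si|, ci).
= C(6,3) * C(8,1) * C(4,1)
= 20 * 8 * 4
= 640.

640


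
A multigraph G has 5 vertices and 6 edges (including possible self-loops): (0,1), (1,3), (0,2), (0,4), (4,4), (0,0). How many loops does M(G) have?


In a graphic matroid, a loop is a self-loop edge (u,u) with rank 0.
Examining all 6 edges for self-loops...
Self-loops found: (4,4), (0,0)
Number of loops = 2.

2


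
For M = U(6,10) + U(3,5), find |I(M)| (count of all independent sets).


For a direct sum, |I(M1+M2)| = |I(M1)| * |I(M2)|.
|I(U(6,10))| = sum C(10,k) for k=0..6 = 848.
|I(U(3,5))| = sum C(5,k) for k=0..3 = 26.
Total = 848 * 26 = 22048.

22048


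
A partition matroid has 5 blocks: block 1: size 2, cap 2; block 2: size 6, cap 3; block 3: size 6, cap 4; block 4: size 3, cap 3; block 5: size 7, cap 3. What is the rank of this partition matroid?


Rank of a partition matroid = sum of min(|Si|, ci) for each block.
= min(2,2) + min(6,3) + min(6,4) + min(3,3) + min(7,3)
= 2 + 3 + 4 + 3 + 3
= 15.

15


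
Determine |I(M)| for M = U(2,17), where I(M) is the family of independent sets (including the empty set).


Independent sets of U(2,17) are all subsets of size <= 2.
Count = (17 choose 0) + (17 choose 1) + (17 choose 2)
     = 1 + 17 + 136
     = 154.

154


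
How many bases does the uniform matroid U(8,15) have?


Bases of U(8,15) are all 8-element subsets of the 15-element ground set.
Number of bases = C(15,8).
(15 choose 8) = 6435.

6435


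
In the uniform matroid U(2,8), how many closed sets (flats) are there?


Flats of U(2,8): every subset of size < 2 is a flat, plus E itself.
Count = (8 choose 0) + (8 choose 1) + 1
     = 1 + 8 + 1
     = 10.

10


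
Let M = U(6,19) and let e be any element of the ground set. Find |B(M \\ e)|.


Deleting e from U(6,19) gives U(6,18) since n > r.
Bases of U(6,18) = (18 choose 6) = 18564.

18564


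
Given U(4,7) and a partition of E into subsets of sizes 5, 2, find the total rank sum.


r(Ai) = min(|Ai|, 4) for each part.
Sum = min(5,4) + min(2,4)
    = 4 + 2
    = 6.

6


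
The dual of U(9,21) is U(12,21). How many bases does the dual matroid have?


The dual of U(r,n) is U(n-r, n) = U(12,21).
Bases of U(12,21) are all (12)-element subsets.
|B(M*)| = C(21,12) = 293930.

293930


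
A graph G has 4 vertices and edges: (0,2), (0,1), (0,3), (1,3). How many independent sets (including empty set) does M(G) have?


An independent set in a graphic matroid is an acyclic edge subset.
G has 4 vertices and 4 edges.
Enumerate all 2^4 = 16 subsets, checking for acyclicity.
Total independent sets = 14.

14


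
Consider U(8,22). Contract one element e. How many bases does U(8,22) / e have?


Contracting e from U(8,22) gives U(7,21).
Bases of U(7,21) = C(21,7) = 116280.

116280


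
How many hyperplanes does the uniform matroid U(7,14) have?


Hyperplanes of U(7,14) are flats of rank 6.
In a uniform matroid, these are exactly the (6)-element subsets.
Count = C(14,6) = 3003.

3003


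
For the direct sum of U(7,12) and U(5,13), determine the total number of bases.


Bases of a direct sum M1 + M2: |B| = |B(M1)| * |B(M2)|.
|B(U(7,12))| = C(12,7) = 792.
|B(U(5,13))| = C(13,5) = 1287.
Total bases = 792 * 1287 = 1019304.

1019304


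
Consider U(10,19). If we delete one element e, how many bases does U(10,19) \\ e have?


Deleting e from U(10,19) gives U(10,18) since n > r.
Bases of U(10,18) = (18 choose 10) = 43758.

43758
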